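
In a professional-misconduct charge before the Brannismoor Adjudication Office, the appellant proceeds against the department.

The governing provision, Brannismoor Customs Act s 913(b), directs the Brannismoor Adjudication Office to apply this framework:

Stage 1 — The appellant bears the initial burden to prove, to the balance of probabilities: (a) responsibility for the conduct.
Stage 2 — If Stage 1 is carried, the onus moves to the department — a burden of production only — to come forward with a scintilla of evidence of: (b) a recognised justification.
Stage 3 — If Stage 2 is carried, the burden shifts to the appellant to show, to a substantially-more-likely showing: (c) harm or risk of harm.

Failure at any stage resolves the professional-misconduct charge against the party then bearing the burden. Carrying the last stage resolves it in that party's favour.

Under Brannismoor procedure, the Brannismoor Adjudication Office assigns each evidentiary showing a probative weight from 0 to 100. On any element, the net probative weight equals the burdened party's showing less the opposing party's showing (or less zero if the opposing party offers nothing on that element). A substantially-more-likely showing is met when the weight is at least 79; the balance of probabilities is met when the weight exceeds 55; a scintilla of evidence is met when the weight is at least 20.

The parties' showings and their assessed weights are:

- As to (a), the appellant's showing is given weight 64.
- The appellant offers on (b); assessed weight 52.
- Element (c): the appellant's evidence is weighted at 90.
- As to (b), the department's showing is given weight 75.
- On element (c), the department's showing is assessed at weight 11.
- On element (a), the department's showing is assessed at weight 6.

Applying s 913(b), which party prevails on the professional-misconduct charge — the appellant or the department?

Stage 1 (appellant, the balance of probabilities, weight exceeds 55): (a) net 64−6=58 > 55 — meets.
  Stage 1 is satisfied; the onus moves to the department.
Stage 2 (department, a scintilla of evidence, weight is at least 20): (b) net 75−52=23 ≥ 20 — meets.
  The department carries Stage 2; the appellant now bears the burden.
Stage 3 (appellant, a substantially-more-likely showing, weight is at least 79): (c) net 90−11=79 ≥ 79 — meets.
  Stage 3 carried; the final stage is satisfied.
With every stage satisfied, the appellant prevails.

appellant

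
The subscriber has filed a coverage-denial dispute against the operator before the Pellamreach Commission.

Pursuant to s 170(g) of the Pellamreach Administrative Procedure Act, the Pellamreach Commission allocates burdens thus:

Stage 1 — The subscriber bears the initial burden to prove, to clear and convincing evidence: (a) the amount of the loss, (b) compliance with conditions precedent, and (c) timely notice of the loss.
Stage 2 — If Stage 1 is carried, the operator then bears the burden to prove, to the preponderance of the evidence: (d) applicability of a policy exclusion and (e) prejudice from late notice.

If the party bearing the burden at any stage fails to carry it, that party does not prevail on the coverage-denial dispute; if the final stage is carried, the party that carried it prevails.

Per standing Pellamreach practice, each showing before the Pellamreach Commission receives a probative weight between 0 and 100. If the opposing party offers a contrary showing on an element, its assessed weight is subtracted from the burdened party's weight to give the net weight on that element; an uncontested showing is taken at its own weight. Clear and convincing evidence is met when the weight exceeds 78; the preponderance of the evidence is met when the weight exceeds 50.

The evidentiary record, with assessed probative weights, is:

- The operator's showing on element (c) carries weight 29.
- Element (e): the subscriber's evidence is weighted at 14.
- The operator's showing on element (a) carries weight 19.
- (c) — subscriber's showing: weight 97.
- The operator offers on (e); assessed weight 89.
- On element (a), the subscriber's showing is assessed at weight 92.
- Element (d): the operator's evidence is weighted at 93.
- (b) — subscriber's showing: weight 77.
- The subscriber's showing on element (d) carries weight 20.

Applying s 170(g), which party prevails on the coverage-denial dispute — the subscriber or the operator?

At Stage 1 the subscriber must meet clear and convincing evidence (weight exceeds 78): on (a) the weight is 92 less the opposing 19 gives net 73, which does not exceed 78, so (a) does not meet the standard; on (b) the weight is 77, which does not exceed 78, so (b) does not meet the standard; on (c) the weight is 97 less the opposing 29 gives net 68, ≤ 78, so (c) does not meet the standard.
  The subscriber does not carry Stage 1.
So the operator prevails.

operator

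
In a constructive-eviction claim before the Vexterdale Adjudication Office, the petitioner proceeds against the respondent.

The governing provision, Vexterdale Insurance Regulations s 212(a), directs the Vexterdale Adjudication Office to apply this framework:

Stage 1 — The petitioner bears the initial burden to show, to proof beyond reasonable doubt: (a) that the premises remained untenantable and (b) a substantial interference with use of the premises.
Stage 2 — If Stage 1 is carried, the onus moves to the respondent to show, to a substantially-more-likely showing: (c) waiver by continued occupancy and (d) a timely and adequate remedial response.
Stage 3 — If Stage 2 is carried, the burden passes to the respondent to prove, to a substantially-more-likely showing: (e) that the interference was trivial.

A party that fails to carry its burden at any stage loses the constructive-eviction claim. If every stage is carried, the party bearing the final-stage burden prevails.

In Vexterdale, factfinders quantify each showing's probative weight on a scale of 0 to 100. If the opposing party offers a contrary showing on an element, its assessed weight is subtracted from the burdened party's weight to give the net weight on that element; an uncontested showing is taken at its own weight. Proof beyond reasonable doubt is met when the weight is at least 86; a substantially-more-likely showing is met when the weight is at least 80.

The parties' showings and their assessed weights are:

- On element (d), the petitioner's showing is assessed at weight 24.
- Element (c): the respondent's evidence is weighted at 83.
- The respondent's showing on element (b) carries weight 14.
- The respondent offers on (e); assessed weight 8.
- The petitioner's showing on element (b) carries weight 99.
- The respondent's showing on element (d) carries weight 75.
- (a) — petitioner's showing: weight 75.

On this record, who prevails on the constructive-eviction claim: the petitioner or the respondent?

Stage 1 (petitioner, proof beyond reasonable doubt, weight is at least 86): (a) 75 < 86 — fails; (b) net 99−14=85 < 86 — fails.
  Stage 1 not carried; the petitioner fails its burden.
The respondent prevails.

respondent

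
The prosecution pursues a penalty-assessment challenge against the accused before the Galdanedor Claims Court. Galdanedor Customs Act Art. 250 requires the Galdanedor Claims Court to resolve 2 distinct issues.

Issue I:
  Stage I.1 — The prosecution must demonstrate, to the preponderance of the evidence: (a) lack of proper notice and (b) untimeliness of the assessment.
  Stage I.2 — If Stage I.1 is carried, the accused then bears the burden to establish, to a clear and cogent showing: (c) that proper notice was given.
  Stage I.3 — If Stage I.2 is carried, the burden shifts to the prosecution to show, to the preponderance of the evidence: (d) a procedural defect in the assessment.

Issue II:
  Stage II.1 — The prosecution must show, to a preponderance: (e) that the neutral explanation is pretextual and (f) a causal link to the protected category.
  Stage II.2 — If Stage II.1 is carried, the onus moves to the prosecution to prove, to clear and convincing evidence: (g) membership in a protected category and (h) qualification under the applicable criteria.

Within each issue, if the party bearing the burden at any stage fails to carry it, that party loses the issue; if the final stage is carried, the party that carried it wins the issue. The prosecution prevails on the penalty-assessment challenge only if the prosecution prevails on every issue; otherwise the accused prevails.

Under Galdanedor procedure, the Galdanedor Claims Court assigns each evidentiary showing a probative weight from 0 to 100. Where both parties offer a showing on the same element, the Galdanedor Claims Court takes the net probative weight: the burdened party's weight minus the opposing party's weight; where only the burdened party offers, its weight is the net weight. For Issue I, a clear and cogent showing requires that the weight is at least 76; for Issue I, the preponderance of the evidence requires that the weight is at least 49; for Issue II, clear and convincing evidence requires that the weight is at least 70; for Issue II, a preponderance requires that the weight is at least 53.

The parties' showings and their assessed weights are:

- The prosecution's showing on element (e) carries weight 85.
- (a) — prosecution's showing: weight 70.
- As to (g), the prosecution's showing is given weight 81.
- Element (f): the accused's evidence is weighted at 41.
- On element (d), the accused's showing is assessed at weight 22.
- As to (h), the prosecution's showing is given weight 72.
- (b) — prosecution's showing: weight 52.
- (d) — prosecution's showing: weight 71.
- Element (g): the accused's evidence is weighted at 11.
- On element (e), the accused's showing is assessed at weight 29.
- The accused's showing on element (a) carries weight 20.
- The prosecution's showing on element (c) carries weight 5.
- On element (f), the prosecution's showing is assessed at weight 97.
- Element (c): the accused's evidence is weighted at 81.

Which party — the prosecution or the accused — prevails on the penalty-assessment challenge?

— Issue I —
At Stage I.1 the prosecution must meet the preponderance of the evidence (weight is at least 49): on (a) the weight is 70 less the opposing 20 gives net 50, ≥ 49, so (a) meets the standard; on (b) the weight is 52, ≥ 49, so (b) meets the standard.
  Stage I.1 carried; the burden shifts to the accused.
At Stage I.2 the accused must meet a clear and cogent showing (weight is at least 76): on (c) the weight is 81 less the opposing 5 gives net 76, which does reach 76, so (c) meets the standard.
  The accused carries Stage I.2; the prosecution now bears the burden.
At Stage I.3 the prosecution must meet the preponderance of the evidence (weight is at least 49): on (d) the weight is 71 less the opposing 22 gives net 49, ≥ 49, so (d) meets the standard.
  All elements met at the final stage.
All stages carried — the prosecution prevails on this issue.
— Issue II —
At Stage II.1 the prosecution must meet a preponderance (weight is at least 53): on (e) the weight is 85 less the opposing 29 gives net 56, which does reach 53, so (e) meets the standard; on (f) the weight is 97 less the opposing 41 gives net 56, ≥ 53, so (f) meets the standard.
  Stage II.1 is satisfied; the prosecution continues to bear the burden.
At Stage II.2 the prosecution must meet clear and convincing evidence (weight is at least 70): on (g) the weight is 81 less the opposing 11 gives net 70, which does reach 70, so (g) meets the standard; on (h) the weight is 72, which does reach 70, so (h) meets the standard.
  All elements met at the final stage.
All stages carried — the prosecution prevails on this issue.
Per-issue: Issue I → prosecution; Issue II → prosecution. The prosecution must prevail on every issue; overall, the prosecution prevails.

prosecution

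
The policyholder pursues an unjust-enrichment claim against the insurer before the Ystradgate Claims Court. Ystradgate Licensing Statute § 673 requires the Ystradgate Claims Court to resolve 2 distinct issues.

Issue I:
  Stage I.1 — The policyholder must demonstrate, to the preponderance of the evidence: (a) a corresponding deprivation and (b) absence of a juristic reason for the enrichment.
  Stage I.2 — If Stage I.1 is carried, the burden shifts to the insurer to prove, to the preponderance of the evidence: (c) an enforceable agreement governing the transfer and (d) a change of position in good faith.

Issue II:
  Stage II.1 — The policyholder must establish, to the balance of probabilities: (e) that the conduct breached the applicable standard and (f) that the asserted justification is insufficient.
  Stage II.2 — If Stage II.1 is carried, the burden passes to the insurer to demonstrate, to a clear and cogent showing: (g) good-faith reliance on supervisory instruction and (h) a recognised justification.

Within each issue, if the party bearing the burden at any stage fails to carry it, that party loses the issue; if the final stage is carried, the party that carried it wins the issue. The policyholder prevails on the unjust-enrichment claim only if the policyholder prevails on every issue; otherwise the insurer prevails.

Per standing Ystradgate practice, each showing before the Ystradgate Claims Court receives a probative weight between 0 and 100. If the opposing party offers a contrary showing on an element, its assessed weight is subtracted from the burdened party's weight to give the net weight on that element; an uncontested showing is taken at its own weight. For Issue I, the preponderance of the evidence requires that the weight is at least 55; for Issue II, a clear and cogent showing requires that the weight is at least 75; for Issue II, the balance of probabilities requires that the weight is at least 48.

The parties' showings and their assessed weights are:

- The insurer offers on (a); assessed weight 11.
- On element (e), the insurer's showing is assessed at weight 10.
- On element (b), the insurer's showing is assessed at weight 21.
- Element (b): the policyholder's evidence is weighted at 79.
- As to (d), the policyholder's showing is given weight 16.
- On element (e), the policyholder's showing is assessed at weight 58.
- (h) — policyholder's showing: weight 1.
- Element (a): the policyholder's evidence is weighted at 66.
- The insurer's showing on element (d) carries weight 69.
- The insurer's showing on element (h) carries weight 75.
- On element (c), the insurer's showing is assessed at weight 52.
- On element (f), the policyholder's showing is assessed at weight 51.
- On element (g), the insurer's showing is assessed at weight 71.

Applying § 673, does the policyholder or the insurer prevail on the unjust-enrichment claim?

— Issue I —
Stage I.1 — burden on policyholder; standard: the preponderance of the evidence (weight is at least 55).
    (a): 66 − 11 = 55 ≥ 55 [met]
    (b): 79 − 21 = 58 ≥ 55 [met]
  The policyholder carries Stage I.1; the insurer now bears the burden.
Stage I.2 — burden on insurer; standard: the preponderance of the evidence (weight is at least 55).
    (c): 52 < 55 [not met]
    (d): 69 − 16 = 53 < 55 [not met]
  Not every element is met, so the insurer fails to carry Stage I.2.
So the policyholder prevails on this issue.
— Issue II —
Stage II.1 — burden on policyholder; standard: the balance of probabilities (weight is at least 48).
    (e): 58 − 10 = 48 ≥ 48 [met]
    (f): 51 ≥ 48 [met]
  Stage II.1 carried; the burden shifts to the insurer.
Stage II.2 — burden on insurer; standard: a clear and cogent showing (weight is at least 75).
    (g): 71 < 75 [not met]
    (h): 75 − 1 = 74 < 75 [not met]
  The insurer does not carry Stage II.2.
The analysis ends at Stage II.2; the policyholder prevails on this issue.
Per-issue: Issue I → policyholder; Issue II → policyholder. The policyholder must prevail on every issue; overall, the policyholder prevails.

policyholder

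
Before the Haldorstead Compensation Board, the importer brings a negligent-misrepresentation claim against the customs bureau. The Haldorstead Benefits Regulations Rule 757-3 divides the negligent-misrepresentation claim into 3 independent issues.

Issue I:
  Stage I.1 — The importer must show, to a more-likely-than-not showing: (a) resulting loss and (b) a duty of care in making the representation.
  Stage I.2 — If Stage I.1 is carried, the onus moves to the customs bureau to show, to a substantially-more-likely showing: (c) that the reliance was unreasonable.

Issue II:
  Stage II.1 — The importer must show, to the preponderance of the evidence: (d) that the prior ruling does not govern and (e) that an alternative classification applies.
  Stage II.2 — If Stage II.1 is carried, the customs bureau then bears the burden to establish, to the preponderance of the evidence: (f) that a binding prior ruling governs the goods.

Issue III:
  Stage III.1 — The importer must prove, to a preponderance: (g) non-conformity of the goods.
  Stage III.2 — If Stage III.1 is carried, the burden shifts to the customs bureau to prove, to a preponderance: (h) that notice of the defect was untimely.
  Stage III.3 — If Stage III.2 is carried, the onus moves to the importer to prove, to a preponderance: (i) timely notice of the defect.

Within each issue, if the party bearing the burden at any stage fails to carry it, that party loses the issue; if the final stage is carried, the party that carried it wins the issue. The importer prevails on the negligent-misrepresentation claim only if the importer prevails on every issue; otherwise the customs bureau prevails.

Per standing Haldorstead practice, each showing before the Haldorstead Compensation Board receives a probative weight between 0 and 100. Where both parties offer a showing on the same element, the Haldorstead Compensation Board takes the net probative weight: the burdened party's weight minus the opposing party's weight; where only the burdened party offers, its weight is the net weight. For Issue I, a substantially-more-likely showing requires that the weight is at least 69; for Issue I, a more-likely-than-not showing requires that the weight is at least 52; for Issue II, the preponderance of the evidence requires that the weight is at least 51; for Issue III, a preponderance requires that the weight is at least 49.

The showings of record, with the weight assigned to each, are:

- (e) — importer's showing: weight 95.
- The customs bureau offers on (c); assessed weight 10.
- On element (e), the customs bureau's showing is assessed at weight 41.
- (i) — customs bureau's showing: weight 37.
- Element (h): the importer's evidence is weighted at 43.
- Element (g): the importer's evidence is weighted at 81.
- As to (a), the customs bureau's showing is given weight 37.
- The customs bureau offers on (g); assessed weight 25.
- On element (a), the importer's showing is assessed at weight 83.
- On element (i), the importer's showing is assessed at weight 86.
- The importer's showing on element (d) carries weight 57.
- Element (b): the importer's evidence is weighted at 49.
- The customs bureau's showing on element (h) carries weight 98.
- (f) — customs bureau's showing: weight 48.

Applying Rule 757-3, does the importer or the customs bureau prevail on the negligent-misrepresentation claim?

— Issue I —
Stage I.1 (importer, a more-likely-than-not showing, weight is at least 52): (a) net 83−37=46 < 52 — fails; (b) 49 < 52 — fails.
  Stage I.1 not carried; the importer fails its burden.
The customs bureau prevails on this issue.
— Issue II —
Stage II.1 (importer, the preponderance of the evidence, weight is at least 51): (d) 57 ≥ 51 — meets; (e) net 95−41=54 ≥ 51 — meets.
  All elements met. The burden passes to the customs bureau.
Stage II.2 (customs bureau, the preponderance of the evidence, weight is at least 51): (f) 48 < 51 — fails.
  Not every element is met, so the customs bureau fails to carry Stage II.2.
So the importer prevails on this issue.
— Issue III —
Stage III.1 — burden on importer; standard: a preponderance (weight is at least 49).
    (g): 81 − 25 = 56 ≥ 49 [met]
  All elements met. The burden passes to the customs bureau.
Stage III.2 — burden on customs bureau; standard: a preponderance (weight is at least 49).
    (h): 98 − 43 = 55 ≥ 49 [met]
  All elements met. The burden passes to the importer.
Stage III.3 — burden on importer; standard: a preponderance (weight is at least 49).
    (i): 86 − 37 = 49 ≥ 49 [met]
  Stage III.3 carried; the final stage is satisfied.
With every stage satisfied, the importer prevails on this issue.
Per-issue: Issue I → customs bureau; Issue II → importer; Issue III → importer. The importer must prevail on every issue; overall, the customs bureau prevails.

customs bureau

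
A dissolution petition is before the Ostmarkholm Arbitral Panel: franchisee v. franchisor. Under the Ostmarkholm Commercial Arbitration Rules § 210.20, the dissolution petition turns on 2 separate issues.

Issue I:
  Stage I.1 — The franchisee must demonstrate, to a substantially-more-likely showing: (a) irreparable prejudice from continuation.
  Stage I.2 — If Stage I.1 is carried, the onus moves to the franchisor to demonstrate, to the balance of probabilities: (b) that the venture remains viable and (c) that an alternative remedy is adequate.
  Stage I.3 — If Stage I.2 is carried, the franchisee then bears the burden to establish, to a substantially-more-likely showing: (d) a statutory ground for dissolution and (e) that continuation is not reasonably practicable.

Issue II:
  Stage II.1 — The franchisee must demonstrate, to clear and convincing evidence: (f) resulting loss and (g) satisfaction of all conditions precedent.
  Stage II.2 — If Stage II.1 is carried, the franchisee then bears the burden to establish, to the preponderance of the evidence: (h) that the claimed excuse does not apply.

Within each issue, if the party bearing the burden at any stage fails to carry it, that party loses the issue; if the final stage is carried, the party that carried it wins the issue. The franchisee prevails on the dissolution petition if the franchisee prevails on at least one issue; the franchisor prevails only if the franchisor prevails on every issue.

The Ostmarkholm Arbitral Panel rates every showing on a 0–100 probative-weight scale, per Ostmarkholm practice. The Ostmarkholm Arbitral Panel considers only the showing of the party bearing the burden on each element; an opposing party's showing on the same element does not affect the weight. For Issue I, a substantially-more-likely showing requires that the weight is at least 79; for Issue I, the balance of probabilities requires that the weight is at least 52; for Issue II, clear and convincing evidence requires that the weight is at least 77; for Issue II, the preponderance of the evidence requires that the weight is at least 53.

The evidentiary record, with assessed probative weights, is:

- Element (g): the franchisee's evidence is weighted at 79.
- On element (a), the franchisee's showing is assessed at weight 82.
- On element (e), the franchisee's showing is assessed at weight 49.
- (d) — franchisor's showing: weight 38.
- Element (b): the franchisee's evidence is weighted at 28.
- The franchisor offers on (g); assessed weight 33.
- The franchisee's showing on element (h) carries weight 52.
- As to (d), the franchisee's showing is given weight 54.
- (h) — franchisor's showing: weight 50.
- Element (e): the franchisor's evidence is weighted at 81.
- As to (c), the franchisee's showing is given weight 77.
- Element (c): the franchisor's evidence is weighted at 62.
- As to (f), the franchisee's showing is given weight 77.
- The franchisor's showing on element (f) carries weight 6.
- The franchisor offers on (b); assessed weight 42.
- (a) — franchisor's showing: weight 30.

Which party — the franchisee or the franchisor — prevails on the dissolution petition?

franchisee

— Issue I —
Stage I.1 — burden on franchisee; standard: a substantially-more-likely showing (weight is at least 79).
    (a): 82 (franchisor's 30 disregarded) ≥ 79 [met]
  Stage I.1 carried; the burden shifts to the franchisor.
Stage I.2 — burden on franchisor; standard: the balance of probabilities (weight is at least 52).
    (b): 42 (franchisee's 28 disregarded) < 52 [not met]
    (c): 62 (franchisee's 77 disregarded) ≥ 52 [met]
  Stage I.2 not carried; the franchisor fails its burden.
So the franchisee prevails on this issue.
— Issue II —
At Stage II.1 the franchisee must meet clear and convincing evidence (weight is at least 77): on (f) the weight is 77 (the franchisor's 6 is given no effect), ≥ 77, so (f) meets the standard; on (g) the weight is 79 (the franchisor's 33 is given no effect), ≥ 77, so (g) meets the standard.
  Stage II.1 is satisfied; the franchisee continues to bear the burden.
At Stage II.2 the franchisee must meet the preponderance of the evidence (weight is at least 53): on (h) the weight is 52 (the franchisor's 50 is given no effect), < 53, so (h) does not meet the standard.
  The franchisee does not carry Stage II.2.
So the franchisor prevails on this issue.
Per-issue: Issue I → franchisee; Issue II → franchisor. The franchisee must prevail on at least one issue; overall, the franchisee prevails.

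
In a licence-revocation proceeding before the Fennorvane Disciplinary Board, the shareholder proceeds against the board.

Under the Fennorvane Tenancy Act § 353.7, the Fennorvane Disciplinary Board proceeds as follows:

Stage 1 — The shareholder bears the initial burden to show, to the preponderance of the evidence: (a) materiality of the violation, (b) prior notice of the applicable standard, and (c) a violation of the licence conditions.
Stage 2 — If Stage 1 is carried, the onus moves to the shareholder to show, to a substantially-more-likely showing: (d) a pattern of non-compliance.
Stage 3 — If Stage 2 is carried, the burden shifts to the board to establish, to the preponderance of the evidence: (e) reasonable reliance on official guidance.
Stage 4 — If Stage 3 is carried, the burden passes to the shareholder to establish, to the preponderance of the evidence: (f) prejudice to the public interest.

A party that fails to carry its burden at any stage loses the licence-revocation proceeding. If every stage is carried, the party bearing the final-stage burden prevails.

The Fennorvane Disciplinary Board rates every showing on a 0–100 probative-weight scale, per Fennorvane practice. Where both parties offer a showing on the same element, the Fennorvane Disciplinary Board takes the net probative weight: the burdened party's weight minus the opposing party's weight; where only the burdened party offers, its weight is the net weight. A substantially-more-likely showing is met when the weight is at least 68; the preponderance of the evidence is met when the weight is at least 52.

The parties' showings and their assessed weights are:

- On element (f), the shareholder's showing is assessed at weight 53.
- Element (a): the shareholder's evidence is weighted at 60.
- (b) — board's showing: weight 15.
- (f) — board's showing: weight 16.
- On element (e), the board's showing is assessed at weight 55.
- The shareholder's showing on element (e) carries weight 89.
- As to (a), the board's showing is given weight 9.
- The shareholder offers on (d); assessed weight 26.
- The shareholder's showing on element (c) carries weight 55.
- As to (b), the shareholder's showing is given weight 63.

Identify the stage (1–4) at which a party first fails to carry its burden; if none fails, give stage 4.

stage 1

Stage 1 (shareholder, the preponderance of the evidence, weight is at least 52): (a) net 60−9=51 < 52 — fails; (b) net 63−15=48 < 52 — fails; (c) 55 ≥ 52 — meets.
  Not every element is met, so the shareholder fails to carry Stage 1.
The board prevails.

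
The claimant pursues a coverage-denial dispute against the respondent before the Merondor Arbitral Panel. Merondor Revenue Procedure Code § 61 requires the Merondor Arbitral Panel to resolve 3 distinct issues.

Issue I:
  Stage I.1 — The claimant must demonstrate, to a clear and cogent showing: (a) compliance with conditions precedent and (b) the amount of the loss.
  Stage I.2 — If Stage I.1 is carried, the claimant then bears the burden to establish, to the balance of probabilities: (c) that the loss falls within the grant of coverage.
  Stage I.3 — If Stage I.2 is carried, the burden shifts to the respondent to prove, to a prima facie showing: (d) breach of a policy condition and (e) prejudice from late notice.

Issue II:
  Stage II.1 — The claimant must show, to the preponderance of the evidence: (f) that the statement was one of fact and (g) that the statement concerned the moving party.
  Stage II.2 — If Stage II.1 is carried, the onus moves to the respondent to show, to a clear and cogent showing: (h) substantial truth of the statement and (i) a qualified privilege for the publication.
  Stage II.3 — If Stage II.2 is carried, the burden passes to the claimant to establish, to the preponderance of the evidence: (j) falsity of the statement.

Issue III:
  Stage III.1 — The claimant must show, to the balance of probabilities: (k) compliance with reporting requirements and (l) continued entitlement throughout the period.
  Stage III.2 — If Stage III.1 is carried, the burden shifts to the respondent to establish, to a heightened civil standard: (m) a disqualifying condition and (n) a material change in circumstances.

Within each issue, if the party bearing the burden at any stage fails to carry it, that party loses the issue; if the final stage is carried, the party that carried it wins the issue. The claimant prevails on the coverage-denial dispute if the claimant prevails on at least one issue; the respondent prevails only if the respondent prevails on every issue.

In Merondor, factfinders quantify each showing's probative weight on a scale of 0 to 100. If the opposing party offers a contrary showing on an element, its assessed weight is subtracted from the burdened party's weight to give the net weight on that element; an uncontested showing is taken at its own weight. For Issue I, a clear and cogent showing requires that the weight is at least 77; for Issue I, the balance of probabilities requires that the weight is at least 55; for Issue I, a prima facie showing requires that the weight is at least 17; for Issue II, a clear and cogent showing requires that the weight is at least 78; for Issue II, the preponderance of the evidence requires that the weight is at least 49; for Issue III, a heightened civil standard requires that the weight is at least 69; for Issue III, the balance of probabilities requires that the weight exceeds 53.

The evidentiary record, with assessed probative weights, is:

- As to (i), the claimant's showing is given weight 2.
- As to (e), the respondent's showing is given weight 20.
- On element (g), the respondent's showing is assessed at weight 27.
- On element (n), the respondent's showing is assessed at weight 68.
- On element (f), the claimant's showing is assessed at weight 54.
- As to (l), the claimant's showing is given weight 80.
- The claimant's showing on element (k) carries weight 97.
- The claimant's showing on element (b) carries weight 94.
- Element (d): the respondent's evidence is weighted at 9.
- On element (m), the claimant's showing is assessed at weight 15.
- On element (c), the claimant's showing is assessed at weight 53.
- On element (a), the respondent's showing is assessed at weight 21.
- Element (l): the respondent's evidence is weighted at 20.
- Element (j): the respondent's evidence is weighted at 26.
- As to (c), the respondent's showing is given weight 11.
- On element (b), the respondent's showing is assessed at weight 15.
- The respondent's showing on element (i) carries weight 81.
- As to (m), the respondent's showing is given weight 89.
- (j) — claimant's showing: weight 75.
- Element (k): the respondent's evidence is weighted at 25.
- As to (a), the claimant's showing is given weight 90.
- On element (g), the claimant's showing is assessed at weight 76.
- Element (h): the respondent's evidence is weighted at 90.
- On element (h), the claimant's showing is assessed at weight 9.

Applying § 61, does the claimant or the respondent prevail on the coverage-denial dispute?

— Issue I —
Stage I.1 — burden on claimant; standard: a clear and cogent showing (weight is at least 77).
    (a): 90 − 21 = 69 < 77 [not met]
    (b): 94 − 15 = 79 ≥ 77 [met]
  Not every element is met, so the claimant fails to carry Stage I.1.
The analysis ends at Stage I.1; the respondent prevails on this issue.
— Issue II —
Stage II.1 — burden on claimant; standard: the preponderance of the evidence (weight is at least 49).
    (f): 54 ≥ 49 [met]
    (g): 76 − 27 = 49 ≥ 49 [met]
  All elements met. The burden passes to the respondent.
Stage II.2 — burden on respondent; standard: a clear and cogent showing (weight is at least 78).
    (h): 90 − 9 = 81 ≥ 78 [met]
    (i): 81 − 2 = 79 ≥ 78 [met]
  Stage II.2 is satisfied; the onus moves to the claimant.
Stage II.3 — burden on claimant; standard: the preponderance of the evidence (weight is at least 49).
    (j): 75 − 26 = 49 ≥ 49 [met]
  The claimant carries the last stage.
All stages carried — the claimant prevails on this issue.
— Issue III —
At Stage III.1 the claimant must meet the balance of probabilities (weight exceeds 53): on (k) the weight is 97 less the opposing 25 gives net 72, which does exceed 53, so (k) meets the standard; on (l) the weight is 80 less the opposing 20 gives net 60, > 53, so (l) meets the standard.
  Stage III.1 carried; the burden shifts to the respondent.
At Stage III.2 the respondent must meet a heightened civil standard (weight is at least 69): on (m) the weight is 89 less the opposing 15 gives net 74, which does reach 69, so (m) meets the standard; on (n) the weight is 68, which does not reach 69, so (n) does not meet the standard.
  Stage III.2 not carried; the respondent fails its burden.
So the claimant prevails on this issue.
Per-issue: Issue I → respondent; Issue II → claimant; Issue III → claimant. The claimant must prevail on at least one issue; overall, the claimant prevails.

claimant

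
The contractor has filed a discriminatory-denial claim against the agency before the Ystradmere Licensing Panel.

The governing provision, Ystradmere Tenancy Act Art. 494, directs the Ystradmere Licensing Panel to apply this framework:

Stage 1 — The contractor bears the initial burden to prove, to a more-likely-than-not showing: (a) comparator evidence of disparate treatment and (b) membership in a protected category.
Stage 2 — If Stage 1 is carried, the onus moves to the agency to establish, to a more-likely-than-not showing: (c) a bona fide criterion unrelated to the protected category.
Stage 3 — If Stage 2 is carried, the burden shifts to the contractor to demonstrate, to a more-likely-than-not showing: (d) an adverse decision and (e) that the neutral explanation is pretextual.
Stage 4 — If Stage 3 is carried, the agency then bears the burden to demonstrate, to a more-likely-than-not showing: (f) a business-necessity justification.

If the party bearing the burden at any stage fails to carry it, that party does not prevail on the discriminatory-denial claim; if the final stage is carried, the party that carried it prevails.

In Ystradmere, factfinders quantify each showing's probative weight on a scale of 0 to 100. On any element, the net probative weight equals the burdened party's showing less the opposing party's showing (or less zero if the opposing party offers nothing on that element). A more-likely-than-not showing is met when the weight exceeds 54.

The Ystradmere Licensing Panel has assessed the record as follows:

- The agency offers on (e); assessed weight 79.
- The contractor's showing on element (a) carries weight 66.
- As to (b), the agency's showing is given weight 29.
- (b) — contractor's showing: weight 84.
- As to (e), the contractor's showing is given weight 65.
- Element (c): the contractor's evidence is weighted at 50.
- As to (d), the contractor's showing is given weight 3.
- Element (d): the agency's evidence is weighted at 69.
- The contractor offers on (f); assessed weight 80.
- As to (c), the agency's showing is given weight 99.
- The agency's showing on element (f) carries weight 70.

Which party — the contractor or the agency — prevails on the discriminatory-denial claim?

contractor

Stage 1 — burden on contractor; standard: a more-likely-than-not showing (weight exceeds 54).
    (a): 66 > 54 [met]
    (b): 84 − 29 = 55 > 54 [met]
  Stage 1 is satisfied; the onus moves to the agency.
Stage 2 — burden on agency; standard: a more-likely-than-not showing (weight exceeds 54).
    (c): 99 − 50 = 49 ≤ 54 [not met]
  Stage 2 not carried; the agency fails its burden.
So the contractor prevails.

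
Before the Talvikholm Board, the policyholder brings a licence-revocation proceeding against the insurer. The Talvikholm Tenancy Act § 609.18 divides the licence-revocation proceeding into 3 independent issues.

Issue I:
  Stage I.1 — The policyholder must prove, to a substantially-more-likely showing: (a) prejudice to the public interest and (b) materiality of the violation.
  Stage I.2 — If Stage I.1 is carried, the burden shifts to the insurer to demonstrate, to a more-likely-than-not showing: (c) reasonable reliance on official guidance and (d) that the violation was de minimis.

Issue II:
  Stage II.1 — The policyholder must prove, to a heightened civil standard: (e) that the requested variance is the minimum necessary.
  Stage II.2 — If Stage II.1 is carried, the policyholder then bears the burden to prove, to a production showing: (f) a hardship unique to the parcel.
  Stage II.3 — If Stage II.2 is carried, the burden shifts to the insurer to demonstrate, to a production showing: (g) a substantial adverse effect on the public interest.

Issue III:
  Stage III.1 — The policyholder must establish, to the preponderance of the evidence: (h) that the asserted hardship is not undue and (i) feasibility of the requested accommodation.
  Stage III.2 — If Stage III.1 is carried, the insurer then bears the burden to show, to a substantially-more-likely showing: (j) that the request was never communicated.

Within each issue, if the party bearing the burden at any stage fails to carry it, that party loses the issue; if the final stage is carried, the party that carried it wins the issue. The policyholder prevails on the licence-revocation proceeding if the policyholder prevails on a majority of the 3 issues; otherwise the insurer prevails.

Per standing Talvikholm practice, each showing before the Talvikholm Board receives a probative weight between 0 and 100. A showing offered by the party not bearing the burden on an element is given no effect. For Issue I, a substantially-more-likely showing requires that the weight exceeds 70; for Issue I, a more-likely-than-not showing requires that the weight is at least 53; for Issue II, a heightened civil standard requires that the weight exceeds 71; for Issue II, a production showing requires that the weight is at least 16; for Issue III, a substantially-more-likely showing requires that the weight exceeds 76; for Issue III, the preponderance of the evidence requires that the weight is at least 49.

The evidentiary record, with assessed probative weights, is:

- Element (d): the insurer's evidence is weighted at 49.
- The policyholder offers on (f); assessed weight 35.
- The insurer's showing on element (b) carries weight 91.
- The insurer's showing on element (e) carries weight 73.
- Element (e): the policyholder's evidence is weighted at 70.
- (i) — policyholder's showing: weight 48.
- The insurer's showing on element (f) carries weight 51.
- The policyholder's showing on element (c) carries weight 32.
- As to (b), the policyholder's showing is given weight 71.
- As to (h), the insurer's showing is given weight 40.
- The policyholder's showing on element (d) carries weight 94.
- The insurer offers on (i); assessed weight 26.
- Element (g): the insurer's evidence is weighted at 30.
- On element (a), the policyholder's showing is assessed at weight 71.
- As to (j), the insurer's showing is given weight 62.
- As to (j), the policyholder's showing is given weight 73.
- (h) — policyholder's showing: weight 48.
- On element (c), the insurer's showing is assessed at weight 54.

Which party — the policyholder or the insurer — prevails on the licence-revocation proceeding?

— Issue I —
At Stage I.1 the policyholder must meet a substantially-more-likely showing (weight exceeds 70): on (a) the weight is 71, > 70, so (a) meets the standard; on (b) the weight is 71 (the insurer's 91 is given no effect), which does exceed 70, so (b) meets the standard.
  Stage I.1 is satisfied; the onus moves to the insurer.
At Stage I.2 the insurer must meet a more-likely-than-not showing (weight is at least 53): on (c) the weight is 54 (the policyholder's 32 is given no effect), which does reach 53, so (c) meets the standard; on (d) the weight is 49 (the policyholder's 94 is given no effect), which does not reach 53, so (d) does not meet the standard.
  Not every element is met, so the insurer fails to carry Stage I.2.
The policyholder prevails on this issue.
— Issue II —
Stage II.1 — burden on policyholder; standard: a heightened civil standard (weight exceeds 71).
    (e): 70 (insurer's 73 disregarded) ≤ 71 [not met]
  Not every element is met, so the policyholder fails to carry Stage II.1.
The analysis ends at Stage II.1; the insurer prevails on this issue.
— Issue III —
Stage III.1 — burden on policyholder; standard: the preponderance of the evidence (weight is at least 49).
    (h): 48 (insurer's 40 disregarded) < 49 [not met]
    (i): 48 (insurer's 26 disregarded) < 49 [not met]
  Stage III.1 not carried; the policyholder fails its burden.
The analysis ends at Stage III.1; the insurer prevails on this issue.
Per-issue: Issue I → policyholder; Issue II → insurer; Issue III → insurer. The policyholder must prevail on a majority of issues; overall, the insurer prevails.

insurer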